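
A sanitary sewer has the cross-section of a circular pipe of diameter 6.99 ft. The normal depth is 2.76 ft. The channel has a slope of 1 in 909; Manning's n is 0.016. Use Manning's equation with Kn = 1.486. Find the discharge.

For a circular section of diameter D = 6.99 ft at depth y = 2.76 ft, the central angle is θ = 2 arccos(1 − 2y/D) = 2.718 rad. Then A = (D²/8)(θ − sin θ) = 14.09 ft² and P = Dθ/2 = 9.499 ft.
Hydraulic radius R = A/P = 14.09/9.499 = 1.483 ft.
Manning's equation: Q = (1.486/n) A R^(2/3) S^(1/2) = (1.486/0.016) × 14.09 × 1.483^(2/3) × 0.0011^(1/2) = 56.4 ft³/s.

Q = 56.4 ft³/s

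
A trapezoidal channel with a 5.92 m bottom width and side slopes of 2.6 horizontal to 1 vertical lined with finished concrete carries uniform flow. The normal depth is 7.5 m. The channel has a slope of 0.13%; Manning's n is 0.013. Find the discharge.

Q = 1330 m³/s

With bottom width b = 5.92 m and side slope z = 2.6: A = (b + zy)y = (5.92 + 2.6×7.5)×7.5 = 190.7 m²; P = b + 2y√(1+z²) = 5.92 + 2×7.5×2.786 = 47.71 m.
Hydraulic radius R = A/P = 190.7/47.71 = 3.996 m.
Manning's equation: Q = (1/n) A R^(2/3) S^(1/2) = (1/0.013) × 190.7 × 3.996^(2/3) × 0.0013^(1/2) = 1330 m³/s.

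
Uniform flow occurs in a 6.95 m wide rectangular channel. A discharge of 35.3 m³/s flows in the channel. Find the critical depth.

y_c = 1.38 m

For a rectangular channel, critical depth y_c = (q²/g)^(1/3) where q = Q/b = 35.3/6.95 = 5.079 m²/s.
So y_c = (5.079²/9.81)^(1/3) = 1.38 m.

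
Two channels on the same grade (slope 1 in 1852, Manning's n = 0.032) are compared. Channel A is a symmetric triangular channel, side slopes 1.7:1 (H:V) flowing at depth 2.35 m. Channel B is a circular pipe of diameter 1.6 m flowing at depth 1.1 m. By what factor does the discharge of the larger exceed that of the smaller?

Channel A: For a triangular section with side slope z = 1.7: A = zy² = 1.7×2.35² = 9.388 m²; P = 2y√(1+z²) = 2×2.35×1.972 = 9.27 m. Hydraulic radius R = A/P = 9.388/9.27 = 1.013 m. Q_A = (1/0.032)·9.388·1.013^(2/3)·√0.00054 = 6.875 m³/s.
Channel B: For a circular section of diameter D = 1.6 m at depth y = 1.1 m, the central angle is θ = 2 arccos(1 − 2y/D) = 3.91 rad. Then A = (D²/8)(θ − sin θ) = 1.474 m² and P = Dθ/2 = 3.128 m. Hydraulic radius R = A/P = 1.474/3.128 = 0.4711 m. Q_B = (1/0.032)·1.474·0.4711^(2/3)·√0.00054 = 0.648 m³/s.
The larger discharge is 6.875 m³/s and the smaller is 0.648 m³/s; the ratio is 10.6.

10.6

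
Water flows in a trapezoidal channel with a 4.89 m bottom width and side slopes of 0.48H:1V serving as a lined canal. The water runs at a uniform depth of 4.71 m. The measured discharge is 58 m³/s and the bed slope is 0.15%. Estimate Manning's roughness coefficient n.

n = 0.038

With bottom width b = 4.89 m and side slope z = 0.48: A = (b + zy)y = (4.89 + 0.48×4.71)×4.71 = 33.68 m²; P = b + 2y√(1+z²) = 4.89 + 2×4.71×1.109 = 15.34 m.
Hydraulic radius R = A/P = 33.68/15.34 = 2.196 m.
Rearranging Manning's equation: n = (1/Q) A R^(2/3) S^(1/2) = (1/58) × 33.68 × 2.196^(2/3) × √0.0015 = 0.038.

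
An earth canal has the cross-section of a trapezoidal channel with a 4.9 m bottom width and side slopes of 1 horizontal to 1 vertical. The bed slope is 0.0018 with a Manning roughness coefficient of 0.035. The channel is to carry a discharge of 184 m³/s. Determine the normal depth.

y_n = 6.33 m

Manning's equation rearranged: A R^(2/3) = nQ / (1·√S) = 0.035 × 184 / (√0.0018) = 151.8.
At y = 4.44 m: A R^(2/3) = 73.83 — too small.
At y = 6.93 m: A R^(2/3) = 183.4 — too large.
At y = 6.33 m: A R^(2/3) = 151.7 — matches.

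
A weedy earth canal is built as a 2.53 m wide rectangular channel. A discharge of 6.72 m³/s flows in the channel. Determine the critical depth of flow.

For a rectangular channel, critical depth y_c = (q²/g)^(1/3) where q = Q/b = 6.72/2.53 = 2.656 m²/s.
So y_c = (2.656²/9.81)^(1/3) = 0.896 m.

y_c = 0.896 m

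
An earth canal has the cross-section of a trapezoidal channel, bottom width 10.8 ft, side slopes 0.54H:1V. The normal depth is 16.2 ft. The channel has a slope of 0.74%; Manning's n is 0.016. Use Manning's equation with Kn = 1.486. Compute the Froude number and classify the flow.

supercritical

With bottom width b = 10.8 ft and side slope z = 0.54: A = (b + zy)y = (10.8 + 0.54×16.2)×16.2 = 316.7 ft²; P = b + 2y√(1+z²) = 10.8 + 2×16.2×1.136 = 47.62 ft.
Hydraulic radius R = A/P = 316.7/47.62 = 6.65 ft.
V = (1.486/n) R^(2/3) √S = (1.486/0.016) × 6.65^(2/3) × √0.0074 = 28.25 ft/s. Hydraulic depth D_h = A/T = 316.7/28.3 = 11.19 ft.
Froude number Fr = V/√(g·D_h) = 28.25/√(32.2×11.19) = 1.49, which is greater than 1, so the flow is supercritical.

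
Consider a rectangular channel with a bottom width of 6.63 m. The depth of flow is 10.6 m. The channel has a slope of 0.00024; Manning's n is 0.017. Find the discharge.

Q = 119 m³/s

Flow area A = b·y = 6.63 × 10.6 = 70.28 m². Wetted perimeter P = b + 2y = 6.63 + 2×10.6 = 27.83 m.
Hydraulic radius R = A/P = 70.28/27.83 = 2.525 m.
Manning's equation: Q = (1/n) A R^(2/3) S^(1/2) = (1/0.017) × 70.28 × 2.525^(2/3) × 0.00024^(1/2) = 119 m³/s.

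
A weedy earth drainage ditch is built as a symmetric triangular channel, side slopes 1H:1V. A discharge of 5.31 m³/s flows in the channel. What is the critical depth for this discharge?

At critical depth, Q² T / (g A³) = 1, i.e. A³/T = Q²/g = 5.31²/9.81 = 2.874.
At y = 1.62 m: A³/T = 5.579 — too large.
At y = 1.42 m: A³/T = 2.887 — ≈ 2.874.

y_c = 1.42 m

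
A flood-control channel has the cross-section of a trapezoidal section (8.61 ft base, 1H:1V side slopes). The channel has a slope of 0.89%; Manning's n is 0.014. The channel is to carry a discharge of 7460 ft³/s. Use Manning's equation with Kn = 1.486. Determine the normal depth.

y_n = 11.6 ft

Manning's equation rearranged: A R^(2/3) = nQ / (1.486·√S) = 0.014 × 7460 / (1.486 × √0.0089) = 745.
Try y = 10.2 ft: A R^(2/3) = 570.1 — low.
Try y = 14.5 ft: A R^(2/3) = 1197 — high.
Try y = 11.6 ft: A R^(2/3) = 744.6 — matches.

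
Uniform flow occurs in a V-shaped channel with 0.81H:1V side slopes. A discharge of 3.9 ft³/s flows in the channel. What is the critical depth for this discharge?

At critical depth, Q² T / (g A³) = 1, i.e. A³/T = Q²/g = 3.9²/32.2 = 0.4724.
At y = 1.33 ft: A³/T = 1.365 — high.
At y = 0.732 ft: A³/T = 0.06894 — low.
At y = 1.08 ft: A³/T = 0.482 — close enough.

y_c = 1.08 ft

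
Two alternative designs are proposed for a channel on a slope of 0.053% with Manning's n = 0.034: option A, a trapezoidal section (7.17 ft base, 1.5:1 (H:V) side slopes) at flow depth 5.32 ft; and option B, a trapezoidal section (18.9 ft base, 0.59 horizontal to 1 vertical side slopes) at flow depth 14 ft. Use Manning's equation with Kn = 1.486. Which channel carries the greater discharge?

channel B

Channel A: With bottom width b = 7.17 ft and side slope z = 1.5: A = (b + zy)y = (7.17 + 1.5×5.32)×5.32 = 80.6 ft²; P = b + 2y√(1+z²) = 7.17 + 2×5.32×1.803 = 26.35 ft. Hydraulic radius R = A/P = 80.6/26.35 = 3.059 ft. Q_A = (1.486/0.034)·80.6·3.059^(2/3)·√0.00053 = 170.9 ft³/s.
Channel B: With bottom width b = 18.9 ft and side slope z = 0.59: A = (b + zy)y = (18.9 + 0.59×14)×14 = 380.2 ft²; P = b + 2y√(1+z²) = 18.9 + 2×14×1.161 = 51.41 ft. Hydraulic radius R = A/P = 380.2/51.41 = 7.396 ft. Q_B = (1.486/0.034)·380.2·7.396^(2/3)·√0.00053 = 1452 ft³/s.
Q_A = 170.9 ft³/s vs Q_B = 1452 ft³/s, so channel B carries more.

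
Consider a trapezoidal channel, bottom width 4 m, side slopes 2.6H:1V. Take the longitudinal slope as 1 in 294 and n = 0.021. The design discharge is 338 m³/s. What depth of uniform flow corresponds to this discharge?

Manning's equation rearranged: A R^(2/3) = nQ / (1·√S) = 0.021 × 338 / (√0.003401) = 121.7.
At y = 3.64 m: A R^(2/3) = 78.28 — too small.
At y = 5.53 m: A R^(2/3) = 207.6 — too large.
At y = 4.41 m: A R^(2/3) = 121.8 — close enough.

y_n = 4.41 m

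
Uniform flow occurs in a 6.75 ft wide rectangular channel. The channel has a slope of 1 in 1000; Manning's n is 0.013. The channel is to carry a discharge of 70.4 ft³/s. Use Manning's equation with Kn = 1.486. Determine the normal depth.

Manning's equation rearranged: A R^(2/3) = nQ / (1.486·√S) = 0.013 × 70.4 / (1.486 × √0.001) = 19.48.
Trying y = 1.8 ft: A R^(2/3) = 13.52 — too small.
Trying y = 2.61 ft: A R^(2/3) = 22.8 — too large.
Trying y = 2.33 ft: A R^(2/3) = 19.48 — ≈ 19.48.

y_n = 2.33 ft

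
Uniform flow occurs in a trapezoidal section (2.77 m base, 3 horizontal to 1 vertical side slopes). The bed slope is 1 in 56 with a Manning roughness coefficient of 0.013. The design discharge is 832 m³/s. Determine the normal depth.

Manning's equation rearranged: A R^(2/3) = nQ / (1·√S) = 0.013 × 832 / (√0.01786) = 80.94.
Trying y = 4.15 m: A R^(2/3) = 106.1 — over.
Trying y = 3.71 m: A R^(2/3) = 80.92 — matches.

y_n = 3.71 m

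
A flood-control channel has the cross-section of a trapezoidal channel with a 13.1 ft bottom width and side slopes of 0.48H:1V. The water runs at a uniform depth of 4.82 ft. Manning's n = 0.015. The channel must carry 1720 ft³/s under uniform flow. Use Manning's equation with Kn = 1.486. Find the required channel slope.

S = 0.012

With bottom width b = 13.1 ft and side slope z = 0.48: A = (b + zy)y = (13.1 + 0.48×4.82)×4.82 = 74.29 ft²; P = b + 2y√(1+z²) = 13.1 + 2×4.82×1.109 = 23.79 ft.
Hydraulic radius R = A/P = 74.29/23.79 = 3.122 ft.
From Manning's equation, S = [nQ / (1.486 A R^(2/3))]² = [0.015 × 1720 / (1.486 × 74.29 × 3.122^(2/3))]² = 0.012.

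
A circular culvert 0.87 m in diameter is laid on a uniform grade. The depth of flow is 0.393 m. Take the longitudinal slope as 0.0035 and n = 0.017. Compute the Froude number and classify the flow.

For a circular section of diameter D = 0.87 m at depth y = 0.393 m, the central angle is θ = 2 arccos(1 − 2y/D) = 2.948 rad. Then A = (D²/8)(θ − sin θ) = 0.2608 m² and P = Dθ/2 = 1.282 m.
Hydraulic radius R = A/P = 0.2608/1.282 = 0.2033 m.
V = (1/n) R^(2/3) √S = (1/0.017) × 0.2033^(2/3) × √0.0035 = 1.203 m/s. Hydraulic depth D_h = A/T = 0.2608/0.8659 = 0.3011 m.
Froude number Fr = V/√(g·D_h) = 1.203/√(9.81×0.3011) = 0.7, which is less than 1, so the flow is subcritical.

subcritical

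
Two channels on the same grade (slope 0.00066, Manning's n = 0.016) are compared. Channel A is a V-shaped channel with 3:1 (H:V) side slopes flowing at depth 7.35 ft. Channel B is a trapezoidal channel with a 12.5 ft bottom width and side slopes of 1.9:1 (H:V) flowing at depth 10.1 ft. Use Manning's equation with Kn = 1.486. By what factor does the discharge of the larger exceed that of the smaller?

2.75

Channel A: For a triangular section with side slope z = 3: A = zy² = 3×7.35² = 162.1 ft²; P = 2y√(1+z²) = 2×7.35×3.162 = 46.49 ft. Hydraulic radius R = A/P = 162.1/46.49 = 3.486 ft. Q_A = (1.486/0.016)·162.1·3.486^(2/3)·√0.00066 = 889.1 ft³/s.
Channel B: With bottom width b = 12.5 ft and side slope z = 1.9: A = (b + zy)y = (12.5 + 1.9×10.1)×10.1 = 320.1 ft²; P = b + 2y√(1+z²) = 12.5 + 2×10.1×2.147 = 55.87 ft. Hydraulic radius R = A/P = 320.1/55.87 = 5.729 ft. Q_B = (1.486/0.016)·320.1·5.729^(2/3)·√0.00066 = 2445 ft³/s.
The larger discharge is 2445 ft³/s and the smaller is 889.1 ft³/s; the ratio is 2.75.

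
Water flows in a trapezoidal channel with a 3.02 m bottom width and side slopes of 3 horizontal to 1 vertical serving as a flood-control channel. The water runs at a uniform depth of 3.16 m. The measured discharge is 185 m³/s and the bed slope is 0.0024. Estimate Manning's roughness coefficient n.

n = 0.015

With bottom width b = 3.02 m and side slope z = 3: A = (b + zy)y = (3.02 + 3×3.16)×3.16 = 39.5 m²; P = b + 2y√(1+z²) = 3.02 + 2×3.16×3.162 = 23.01 m.
Hydraulic radius R = A/P = 39.5/23.01 = 1.717 m.
Rearranging Manning's equation: n = (1/Q) A R^(2/3) S^(1/2) = (1/185) × 39.5 × 1.717^(2/3) × √0.0024 = 0.015.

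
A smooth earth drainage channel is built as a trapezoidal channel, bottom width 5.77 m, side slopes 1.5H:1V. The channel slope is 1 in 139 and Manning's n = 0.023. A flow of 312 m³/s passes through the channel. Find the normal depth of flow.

y_n = 4.04 m

Manning's equation rearranged: A R^(2/3) = nQ / (1·√S) = 0.023 × 312 / (√0.007194) = 84.6.
Trying y = 4.97 m: A R^(2/3) = 129.8 — over.
Trying y = 3.35 m: A R^(2/3) = 57.9 — short.
Trying y = 4.04 m: A R^(2/3) = 84.48 — matches.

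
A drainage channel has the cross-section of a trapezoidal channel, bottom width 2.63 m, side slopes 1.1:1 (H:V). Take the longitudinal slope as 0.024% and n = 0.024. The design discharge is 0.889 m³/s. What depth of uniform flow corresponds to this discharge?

y_n = 0.664 m

Manning's equation rearranged: A R^(2/3) = nQ / (1·√S) = 0.024 × 0.889 / (√0.00024) = 1.377.
Trying y = 0.586 m: A R^(2/3) = 1.108 — short.
Trying y = 0.664 m: A R^(2/3) = 1.377 — ≈ 1.377.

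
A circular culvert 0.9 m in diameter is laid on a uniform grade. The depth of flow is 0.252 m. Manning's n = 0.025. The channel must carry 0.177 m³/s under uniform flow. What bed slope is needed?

For a circular section of diameter D = 0.9 m at depth y = 0.252 m, the central angle is θ = 2 arccos(1 − 2y/D) = 2.23 rad. Then A = (D²/8)(θ − sin θ) = 0.1458 m² and P = Dθ/2 = 1.004 m.
Hydraulic radius R = A/P = 0.1458/1.004 = 0.1453 m.
From Manning's equation, S = [nQ / (1 A R^(2/3))]² = [0.025 × 0.177 / (1 × 0.1458 × 0.1453^(2/3))]² = 0.0121.

S = 0.0121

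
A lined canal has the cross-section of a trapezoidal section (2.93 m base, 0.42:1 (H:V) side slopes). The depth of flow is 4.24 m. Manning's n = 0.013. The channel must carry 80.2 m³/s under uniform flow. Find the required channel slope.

S = 0.0014

With bottom width b = 2.93 m and side slope z = 0.42: A = (b + zy)y = (2.93 + 0.42×4.24)×4.24 = 19.97 m²; P = b + 2y√(1+z²) = 2.93 + 2×4.24×1.085 = 12.13 m.
Hydraulic radius R = A/P = 19.97/12.13 = 1.647 m.
From Manning's equation, S = [nQ / (1 A R^(2/3))]² = [0.013 × 80.2 / (1 × 19.97 × 1.647^(2/3))]² = 0.0014.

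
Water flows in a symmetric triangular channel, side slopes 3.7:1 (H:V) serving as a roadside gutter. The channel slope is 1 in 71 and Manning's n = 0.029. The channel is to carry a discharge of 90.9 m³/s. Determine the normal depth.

y_n = 2.35 m

Manning's equation rearranged: A R^(2/3) = nQ / (1·√S) = 0.029 × 90.9 / (√0.01408) = 22.21.
Trying y = 2.63 m: A R^(2/3) = 30 — high.
Trying y = 1.61 m: A R^(2/3) = 8.107 — low.
Trying y = 2.35 m: A R^(2/3) = 22.22 — ≈ 22.21.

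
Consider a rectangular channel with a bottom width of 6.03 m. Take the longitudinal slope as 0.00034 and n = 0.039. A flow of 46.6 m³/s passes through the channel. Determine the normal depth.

y_n = 9.42 m

Manning's equation rearranged: A R^(2/3) = nQ / (1·√S) = 0.039 × 46.6 / (√0.00034) = 98.56.
At y = 7 m: A R^(2/3) = 69.38 — too small.
At y = 11.6 m: A R^(2/3) = 125.1 — too large.
At y = 9.42 m: A R^(2/3) = 98.51 — close enough.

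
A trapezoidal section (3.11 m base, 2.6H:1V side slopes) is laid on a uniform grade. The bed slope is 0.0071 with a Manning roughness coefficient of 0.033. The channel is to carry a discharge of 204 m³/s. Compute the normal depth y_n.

Manning's equation rearranged: A R^(2/3) = nQ / (1·√S) = 0.033 × 204 / (√0.0071) = 79.89.
Try y = 3.03 m: A R^(2/3) = 46.78 — too small.
Try y = 3.81 m: A R^(2/3) = 79.71 — ≈ 79.89.

y_n = 3.81 m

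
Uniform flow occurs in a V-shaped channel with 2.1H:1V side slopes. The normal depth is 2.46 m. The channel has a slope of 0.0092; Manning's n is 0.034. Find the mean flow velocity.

V = 3.03 m/s

For a triangular section with side slope z = 2.1: A = zy² = 2.1×2.46² = 12.71 m²; P = 2y√(1+z²) = 2×2.46×2.326 = 11.44 m.
Hydraulic radius R = A/P = 12.71/11.44 = 1.111 m.
From Manning's equation, V = (1/n) R^(2/3) S^(1/2) = (1/0.034) × 1.111^(2/3) × 0.0092^(1/2) = 3.03 m/s.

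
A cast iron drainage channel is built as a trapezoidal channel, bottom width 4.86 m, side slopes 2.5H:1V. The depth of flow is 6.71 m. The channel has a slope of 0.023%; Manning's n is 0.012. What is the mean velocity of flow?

V = 2.94 m/s

With bottom width b = 4.86 m and side slope z = 2.5: A = (b + zy)y = (4.86 + 2.5×6.71)×6.71 = 145.2 m²; P = b + 2y√(1+z²) = 4.86 + 2×6.71×2.693 = 40.99 m.
Hydraulic radius R = A/P = 145.2/40.99 = 3.541 m.
From Manning's equation, V = (1/n) R^(2/3) S^(1/2) = (1/0.012) × 3.541^(2/3) × 0.00023^(1/2) = 2.94 m/s.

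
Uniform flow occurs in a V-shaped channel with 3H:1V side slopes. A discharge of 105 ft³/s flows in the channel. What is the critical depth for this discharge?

y_c = 2.38 ft

At critical depth, Q² T / (g A³) = 1, i.e. A³/T = Q²/g = 105²/32.2 = 342.4.
Try y = 2.89 ft: A³/T = 907.2 — over.
Try y = 1.84 ft: A³/T = 94.91 — short.
Try y = 2.38 ft: A³/T = 343.6 — ≈ 342.4.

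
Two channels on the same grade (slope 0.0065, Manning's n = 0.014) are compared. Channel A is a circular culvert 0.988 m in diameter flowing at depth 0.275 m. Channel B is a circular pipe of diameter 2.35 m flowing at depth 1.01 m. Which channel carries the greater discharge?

Channel A: For a circular section of diameter D = 0.988 m at depth y = 0.275 m, the central angle is θ = 2 arccos(1 − 2y/D) = 2.223 rad. Then A = (D²/8)(θ − sin θ) = 0.1743 m² and P = Dθ/2 = 1.098 m. Hydraulic radius R = A/P = 0.1743/1.098 = 0.1587 m. Q_A = (1/0.014)·0.1743·0.1587^(2/3)·√0.0065 = 0.2942 m³/s.
Channel B: For a circular section of diameter D = 2.35 m at depth y = 1.01 m, the central angle is θ = 2 arccos(1 − 2y/D) = 2.86 rad. Then A = (D²/8)(θ − sin θ) = 1.782 m² and P = Dθ/2 = 3.36 m. Hydraulic radius R = A/P = 1.782/3.36 = 0.5304 m. Q_B = (1/0.014)·1.782·0.5304^(2/3)·√0.0065 = 6.725 m³/s.
Q_A = 0.2942 m³/s vs Q_B = 6.725 m³/s, so channel B carries more.

channel B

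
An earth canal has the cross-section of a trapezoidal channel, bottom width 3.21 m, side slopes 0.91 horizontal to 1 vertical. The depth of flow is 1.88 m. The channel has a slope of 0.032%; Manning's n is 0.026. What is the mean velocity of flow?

V = 0.74 m/s

With bottom width b = 3.21 m and side slope z = 0.91: A = (b + zy)y = (3.21 + 0.91×1.88)×1.88 = 9.251 m²; P = b + 2y√(1+z²) = 3.21 + 2×1.88×1.352 = 8.294 m.
Hydraulic radius R = A/P = 9.251/8.294 = 1.115 m.
From Manning's equation, V = (1/n) R^(2/3) S^(1/2) = (1/0.026) × 1.115^(2/3) × 0.00032^(1/2) = 0.74 m/s.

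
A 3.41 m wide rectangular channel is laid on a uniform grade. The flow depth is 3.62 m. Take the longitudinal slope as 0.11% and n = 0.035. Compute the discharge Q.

Flow area A = b·y = 3.41 × 3.62 = 12.34 m². Wetted perimeter P = b + 2y = 3.41 + 2×3.62 = 10.65 m.
Hydraulic radius R = A/P = 12.34/10.65 = 1.159 m.
Manning's equation: Q = (1/n) A R^(2/3) S^(1/2) = (1/0.035) × 12.34 × 1.159^(2/3) × 0.0011^(1/2) = 12.9 m³/s.

Q = 12.9 m³/s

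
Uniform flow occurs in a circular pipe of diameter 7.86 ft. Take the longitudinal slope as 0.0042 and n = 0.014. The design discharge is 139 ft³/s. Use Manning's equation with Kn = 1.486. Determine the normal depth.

y_n = 2.76 ft

Manning's equation rearranged: A R^(2/3) = nQ / (1.486·√S) = 0.014 × 139 / (1.486 × √0.0042) = 20.21.
Trying y = 1.98 ft: A R^(2/3) = 10.59 — short.
Trying y = 2.76 ft: A R^(2/3) = 20.14 — ≈ 20.21.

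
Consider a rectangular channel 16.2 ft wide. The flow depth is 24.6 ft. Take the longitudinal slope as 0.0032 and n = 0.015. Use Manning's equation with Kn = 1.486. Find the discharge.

Flow area A = b·y = 16.2 × 24.6 = 398.5 ft². Wetted perimeter P = b + 2y = 16.2 + 2×24.6 = 65.4 ft.
Hydraulic radius R = A/P = 398.5/65.4 = 6.094 ft.
Manning's equation: Q = (1.486/n) A R^(2/3) S^(1/2) = (1.486/0.015) × 398.5 × 6.094^(2/3) × 0.0032^(1/2) = 7450 ft³/s.

Q = 7450 ft³/s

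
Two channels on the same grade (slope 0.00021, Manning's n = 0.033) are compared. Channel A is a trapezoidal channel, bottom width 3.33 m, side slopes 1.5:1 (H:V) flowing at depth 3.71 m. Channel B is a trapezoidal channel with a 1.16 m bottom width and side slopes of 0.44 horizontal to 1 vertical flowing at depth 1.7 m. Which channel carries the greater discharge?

Channel A: With bottom width b = 3.33 m and side slope z = 1.5: A = (b + zy)y = (3.33 + 1.5×3.71)×3.71 = 33 m²; P = b + 2y√(1+z²) = 3.33 + 2×3.71×1.803 = 16.71 m. Hydraulic radius R = A/P = 33/16.71 = 1.975 m. Q_A = (1/0.033)·33·1.975^(2/3)·√0.00021 = 22.81 m³/s.
Channel B: With bottom width b = 1.16 m and side slope z = 0.44: A = (b + zy)y = (1.16 + 0.44×1.7)×1.7 = 3.244 m²; P = b + 2y√(1+z²) = 1.16 + 2×1.7×1.093 = 4.875 m. Hydraulic radius R = A/P = 3.244/4.875 = 0.6654 m. Q_B = (1/0.033)·3.244·0.6654^(2/3)·√0.00021 = 1.086 m³/s.
Q_A = 22.81 m³/s vs Q_B = 1.086 m³/s, so channel A carries more.

channel A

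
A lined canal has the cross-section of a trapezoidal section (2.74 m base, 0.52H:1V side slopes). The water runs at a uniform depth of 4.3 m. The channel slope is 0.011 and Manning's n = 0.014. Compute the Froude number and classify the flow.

With bottom width b = 2.74 m and side slope z = 0.52: A = (b + zy)y = (2.74 + 0.52×4.3)×4.3 = 21.4 m²; P = b + 2y√(1+z²) = 2.74 + 2×4.3×1.127 = 12.43 m.
Hydraulic radius R = A/P = 21.4/12.43 = 1.721 m.
V = (1/n) R^(2/3) √S = (1/0.014) × 1.721^(2/3) × √0.011 = 10.76 m/s. Hydraulic depth D_h = A/T = 21.4/7.212 = 2.967 m.
Froude number Fr = V/√(g·D_h) = 10.76/√(9.81×2.967) = 1.99, which is greater than 1, so the flow is supercritical.

supercritical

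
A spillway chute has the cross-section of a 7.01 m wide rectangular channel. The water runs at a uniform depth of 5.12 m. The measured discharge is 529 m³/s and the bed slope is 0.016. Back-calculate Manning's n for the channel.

n = 0.014

Flow area A = b·y = 7.01 × 5.12 = 35.89 m². Wetted perimeter P = b + 2y = 7.01 + 2×5.12 = 17.25 m.
Hydraulic radius R = A/P = 35.89/17.25 = 2.081 m.
Rearranging Manning's equation: n = (1/Q) A R^(2/3) S^(1/2) = (1/529) × 35.89 × 2.081^(2/3) × √0.016 = 0.014.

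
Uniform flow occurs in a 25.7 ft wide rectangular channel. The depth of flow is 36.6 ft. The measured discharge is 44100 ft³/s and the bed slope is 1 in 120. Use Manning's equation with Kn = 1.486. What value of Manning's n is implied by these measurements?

Flow area A = b·y = 25.7 × 36.6 = 940.6 ft². Wetted perimeter P = b + 2y = 25.7 + 2×36.6 = 98.9 ft.
Hydraulic radius R = A/P = 940.6/98.9 = 9.511 ft.
Rearranging Manning's equation: n = (1.486/Q) A R^(2/3) S^(1/2) = (1.486/44100) × 940.6 × 9.511^(2/3) × √0.008333 = 0.013.

n = 0.013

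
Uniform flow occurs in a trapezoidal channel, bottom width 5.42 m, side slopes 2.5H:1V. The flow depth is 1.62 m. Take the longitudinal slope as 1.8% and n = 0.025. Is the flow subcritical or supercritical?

supercritical

With bottom width b = 5.42 m and side slope z = 2.5: A = (b + zy)y = (5.42 + 2.5×1.62)×1.62 = 15.34 m²; P = b + 2y√(1+z²) = 5.42 + 2×1.62×2.693 = 14.14 m.
Hydraulic radius R = A/P = 15.34/14.14 = 1.085 m.
V = (1/n) R^(2/3) √S = (1/0.025) × 1.085^(2/3) × √0.018 = 5.665 m/s. Hydraulic depth D_h = A/T = 15.34/13.52 = 1.135 m.
Froude number Fr = V/√(g·D_h) = 5.665/√(9.81×1.135) = 1.7, which is greater than 1, so the flow is supercritical.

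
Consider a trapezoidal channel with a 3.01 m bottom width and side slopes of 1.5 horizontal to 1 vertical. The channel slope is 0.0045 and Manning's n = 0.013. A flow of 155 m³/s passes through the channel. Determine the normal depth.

y_n = 2.95 m

Manning's equation rearranged: A R^(2/3) = nQ / (1·√S) = 0.013 × 155 / (√0.0045) = 30.04.
Trying y = 3.23 m: A R^(2/3) = 36.58 — over.
Trying y = 2.04 m: A R^(2/3) = 13.94 — short.
Trying y = 2.95 m: A R^(2/3) = 30.09 — ≈ 30.04.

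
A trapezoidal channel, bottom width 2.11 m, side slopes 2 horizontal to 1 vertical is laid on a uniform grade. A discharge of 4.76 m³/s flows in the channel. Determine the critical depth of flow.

y_c = 0.65 m

At critical depth, Q² T / (g A³) = 1, i.e. A³/T = Q²/g = 4.76²/9.81 = 2.31.
Trying y = 0.538 m: A³/T = 1.182 — too small.
Trying y = 0.65 m: A³/T = 2.312 — matches.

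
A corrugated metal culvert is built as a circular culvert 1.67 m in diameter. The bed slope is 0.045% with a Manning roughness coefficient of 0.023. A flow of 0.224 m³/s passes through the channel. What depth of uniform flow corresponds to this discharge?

Manning's equation rearranged: A R^(2/3) = nQ / (1·√S) = 0.023 × 0.224 / (√0.00045) = 0.2429.
Trying y = 0.436 m: A R^(2/3) = 0.1826 — too small.
Trying y = 0.575 m: A R^(2/3) = 0.3119 — too large.
Trying y = 0.505 m: A R^(2/3) = 0.2433 — matches.

y_n = 0.505 m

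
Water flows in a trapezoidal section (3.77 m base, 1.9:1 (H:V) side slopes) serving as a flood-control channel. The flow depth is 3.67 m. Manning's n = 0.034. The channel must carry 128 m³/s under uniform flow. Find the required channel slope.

S = 0.00478

With bottom width b = 3.77 m and side slope z = 1.9: A = (b + zy)y = (3.77 + 1.9×3.67)×3.67 = 39.43 m²; P = b + 2y√(1+z²) = 3.77 + 2×3.67×2.147 = 19.53 m.
Hydraulic radius R = A/P = 39.43/19.53 = 2.019 m.
From Manning's equation, S = [nQ / (1 A R^(2/3))]² = [0.034 × 128 / (1 × 39.43 × 2.019^(2/3))]² = 0.00478.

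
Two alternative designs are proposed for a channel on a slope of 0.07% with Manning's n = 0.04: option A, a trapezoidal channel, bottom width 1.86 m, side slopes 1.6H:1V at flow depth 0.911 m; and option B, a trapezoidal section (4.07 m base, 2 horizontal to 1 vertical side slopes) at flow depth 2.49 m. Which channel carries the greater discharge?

channel B

Channel A: With bottom width b = 1.86 m and side slope z = 1.6: A = (b + zy)y = (1.86 + 1.6×0.911)×0.911 = 3.022 m²; P = b + 2y√(1+z²) = 1.86 + 2×0.911×1.887 = 5.298 m. Hydraulic radius R = A/P = 3.022/5.298 = 0.5705 m. Q_A = (1/0.04)·3.022·0.5705^(2/3)·√0.0007 = 1.375 m³/s.
Channel B: With bottom width b = 4.07 m and side slope z = 2: A = (b + zy)y = (4.07 + 2×2.49)×2.49 = 22.53 m²; P = b + 2y√(1+z²) = 4.07 + 2×2.49×2.236 = 15.21 m. Hydraulic radius R = A/P = 22.53/15.21 = 1.482 m. Q_B = (1/0.04)·22.53·1.482^(2/3)·√0.0007 = 19.37 m³/s.
Q_A = 1.375 m³/s vs Q_B = 19.37 m³/s, so channel B carries more.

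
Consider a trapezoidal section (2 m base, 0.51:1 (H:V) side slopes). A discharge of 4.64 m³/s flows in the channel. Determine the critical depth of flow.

y_c = 0.765 m

At critical depth, Q² T / (g A³) = 1, i.e. A³/T = Q²/g = 4.64²/9.81 = 2.195.
Trying y = 0.929 m: A³/T = 4.118 — too large.
Trying y = 0.63 m: A³/T = 1.184 — too small.
Trying y = 0.765 m: A³/T = 2.199 — ≈ 2.195.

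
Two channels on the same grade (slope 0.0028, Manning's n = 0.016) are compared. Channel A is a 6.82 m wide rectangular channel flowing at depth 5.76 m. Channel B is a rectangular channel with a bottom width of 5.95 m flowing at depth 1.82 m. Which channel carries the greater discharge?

Channel A: Flow area A = b·y = 6.82 × 5.76 = 39.28 m². Wetted perimeter P = b + 2y = 6.82 + 2×5.76 = 18.34 m. Hydraulic radius R = A/P = 39.28/18.34 = 2.142 m. Q_A = (1/0.016)·39.28·2.142^(2/3)·√0.0028 = 215.9 m³/s.
Channel B: Flow area A = b·y = 5.95 × 1.82 = 10.83 m². Wetted perimeter P = b + 2y = 5.95 + 2×1.82 = 9.59 m. Hydraulic radius R = A/P = 10.83/9.59 = 1.129 m. Q_B = (1/0.016)·10.83·1.129^(2/3)·√0.0028 = 38.84 m³/s.
Q_A = 215.9 m³/s vs Q_B = 38.84 m³/s, so channel A carries more.

channel A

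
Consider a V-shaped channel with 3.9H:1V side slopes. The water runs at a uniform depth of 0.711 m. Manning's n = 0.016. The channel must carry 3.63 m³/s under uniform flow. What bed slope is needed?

S = 0.0036

For a triangular section with side slope z = 3.9: A = zy² = 3.9×0.711² = 1.972 m²; P = 2y√(1+z²) = 2×0.711×4.026 = 5.725 m.
Hydraulic radius R = A/P = 1.972/5.725 = 0.3444 m.
From Manning's equation, S = [nQ / (1 A R^(2/3))]² = [0.016 × 3.63 / (1 × 1.972 × 0.3444^(2/3))]² = 0.0036.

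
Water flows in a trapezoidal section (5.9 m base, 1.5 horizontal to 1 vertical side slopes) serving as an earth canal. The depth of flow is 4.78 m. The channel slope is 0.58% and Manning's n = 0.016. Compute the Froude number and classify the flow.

With bottom width b = 5.9 m and side slope z = 1.5: A = (b + zy)y = (5.9 + 1.5×4.78)×4.78 = 62.47 m²; P = b + 2y√(1+z²) = 5.9 + 2×4.78×1.803 = 23.13 m.
Hydraulic radius R = A/P = 62.47/23.13 = 2.7 m.
V = (1/n) R^(2/3) √S = (1/0.016) × 2.7^(2/3) × √0.0058 = 9.23 m/s. Hydraulic depth D_h = A/T = 62.47/20.24 = 3.087 m.
Froude number Fr = V/√(g·D_h) = 9.23/√(9.81×3.087) = 1.68, which is greater than 1, so the flow is supercritical.

supercritical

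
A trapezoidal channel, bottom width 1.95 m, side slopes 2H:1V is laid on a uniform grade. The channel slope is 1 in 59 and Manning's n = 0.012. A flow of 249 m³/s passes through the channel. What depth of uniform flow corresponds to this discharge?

Manning's equation rearranged: A R^(2/3) = nQ / (1·√S) = 0.012 × 249 / (√0.01695) = 22.95.
Try y = 3.29 m: A R^(2/3) = 39.73 — over.
Try y = 2.1 m: A R^(2/3) = 14.08 — short.
Try y = 2.6 m: A R^(2/3) = 22.92 — close enough.

y_n = 2.6 m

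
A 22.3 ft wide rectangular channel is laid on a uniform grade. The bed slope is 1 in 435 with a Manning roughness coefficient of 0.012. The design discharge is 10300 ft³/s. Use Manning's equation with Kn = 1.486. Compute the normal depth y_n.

y_n = 20.8 ft

Manning's equation rearranged: A R^(2/3) = nQ / (1.486·√S) = 0.012 × 10300 / (1.486 × √0.002299) = 1735.
Try y = 17.4 ft: A R^(2/3) = 1392 — too small.
Try y = 20.8 ft: A R^(2/3) = 1739 — close enough.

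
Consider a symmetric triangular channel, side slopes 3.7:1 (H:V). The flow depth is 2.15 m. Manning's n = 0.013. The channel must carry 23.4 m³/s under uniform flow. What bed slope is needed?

S = 0.000301

For a triangular section with side slope z = 3.7: A = zy² = 3.7×2.15² = 17.1 m²; P = 2y√(1+z²) = 2×2.15×3.833 = 16.48 m.
Hydraulic radius R = A/P = 17.1/16.48 = 1.038 m.
From Manning's equation, S = [nQ / (1 A R^(2/3))]² = [0.013 × 23.4 / (1 × 17.1 × 1.038^(2/3))]² = 0.000301.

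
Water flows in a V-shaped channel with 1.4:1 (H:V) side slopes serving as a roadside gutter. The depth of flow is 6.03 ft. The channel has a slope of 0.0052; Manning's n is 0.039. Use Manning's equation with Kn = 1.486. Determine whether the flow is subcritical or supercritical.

subcritical

For a triangular section with side slope z = 1.4: A = zy² = 1.4×6.03² = 50.91 ft²; P = 2y√(1+z²) = 2×6.03×1.72 = 20.75 ft.
Hydraulic radius R = A/P = 50.91/20.75 = 2.453 ft.
V = (1.486/n) R^(2/3) √S = (1.486/0.039) × 2.453^(2/3) × √0.0052 = 4.998 ft/s. Hydraulic depth D_h = A/T = 50.91/16.88 = 3.015 ft.
Froude number Fr = V/√(g·D_h) = 4.998/√(32.2×3.015) = 0.507, which is less than 1, so the flow is subcritical.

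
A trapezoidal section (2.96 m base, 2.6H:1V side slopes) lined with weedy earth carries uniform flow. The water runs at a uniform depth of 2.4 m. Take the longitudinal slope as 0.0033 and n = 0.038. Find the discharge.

With bottom width b = 2.96 m and side slope z = 2.6: A = (b + zy)y = (2.96 + 2.6×2.4)×2.4 = 22.08 m²; P = b + 2y√(1+z²) = 2.96 + 2×2.4×2.786 = 16.33 m.
Hydraulic radius R = A/P = 22.08/16.33 = 1.352 m.
Manning's equation: Q = (1/n) A R^(2/3) S^(1/2) = (1/0.038) × 22.08 × 1.352^(2/3) × 0.0033^(1/2) = 40.8 m³/s.

Q = 40.8 m³/s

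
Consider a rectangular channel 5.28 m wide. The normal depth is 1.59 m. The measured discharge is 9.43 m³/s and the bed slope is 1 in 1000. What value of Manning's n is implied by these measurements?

n = 0.028

Flow area A = b·y = 5.28 × 1.59 = 8.395 m². Wetted perimeter P = b + 2y = 5.28 + 2×1.59 = 8.46 m.
Hydraulic radius R = A/P = 8.395/8.46 = 0.9923 m.
Rearranging Manning's equation: n = (1/Q) A R^(2/3) S^(1/2) = (1/9.43) × 8.395 × 0.9923^(2/3) × √0.001 = 0.028.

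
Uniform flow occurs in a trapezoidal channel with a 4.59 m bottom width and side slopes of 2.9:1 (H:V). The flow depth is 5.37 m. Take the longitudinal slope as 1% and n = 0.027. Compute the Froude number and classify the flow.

supercritical

With bottom width b = 4.59 m and side slope z = 2.9: A = (b + zy)y = (4.59 + 2.9×5.37)×5.37 = 108.3 m²; P = b + 2y√(1+z²) = 4.59 + 2×5.37×3.068 = 37.54 m.
Hydraulic radius R = A/P = 108.3/37.54 = 2.885 m.
V = (1/n) R^(2/3) √S = (1/0.027) × 2.885^(2/3) × √0.01 = 7.505 m/s. Hydraulic depth D_h = A/T = 108.3/35.74 = 3.03 m.
Froude number Fr = V/√(g·D_h) = 7.505/√(9.81×3.03) = 1.38, which is greater than 1, so the flow is supercritical.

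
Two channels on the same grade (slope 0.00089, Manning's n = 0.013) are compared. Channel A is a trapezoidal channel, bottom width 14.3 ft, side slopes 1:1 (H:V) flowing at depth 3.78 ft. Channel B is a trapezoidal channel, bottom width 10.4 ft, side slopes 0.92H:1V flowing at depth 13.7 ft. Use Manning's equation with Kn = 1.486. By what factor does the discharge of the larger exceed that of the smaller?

8.31

Channel A: With bottom width b = 14.3 ft and side slope z = 1: A = (b + zy)y = (14.3 + 1×3.78)×3.78 = 68.34 ft²; P = b + 2y√(1+z²) = 14.3 + 2×3.78×1.414 = 24.99 ft. Hydraulic radius R = A/P = 68.34/24.99 = 2.735 ft. Q_A = (1.486/0.013)·68.34·2.735^(2/3)·√0.00089 = 455.7 ft³/s.
Channel B: With bottom width b = 10.4 ft and side slope z = 0.92: A = (b + zy)y = (10.4 + 0.92×13.7)×13.7 = 315.2 ft²; P = b + 2y√(1+z²) = 10.4 + 2×13.7×1.359 = 47.63 ft. Hydraulic radius R = A/P = 315.2/47.63 = 6.616 ft. Q_B = (1.486/0.013)·315.2·6.616^(2/3)·√0.00089 = 3788 ft³/s.
The larger discharge is 3788 ft³/s and the smaller is 455.7 ft³/s; the ratio is 8.31.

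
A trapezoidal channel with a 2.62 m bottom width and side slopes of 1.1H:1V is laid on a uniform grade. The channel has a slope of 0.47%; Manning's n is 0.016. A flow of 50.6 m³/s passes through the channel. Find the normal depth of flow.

Manning's equation rearranged: A R^(2/3) = nQ / (1·√S) = 0.016 × 50.6 / (√0.0047) = 11.81.
At y = 2.66 m: A R^(2/3) = 18.47 — over.
At y = 1.53 m: A R^(2/3) = 6.22 — short.
At y = 2.13 m: A R^(2/3) = 11.81 — close enough.

y_n = 2.13 m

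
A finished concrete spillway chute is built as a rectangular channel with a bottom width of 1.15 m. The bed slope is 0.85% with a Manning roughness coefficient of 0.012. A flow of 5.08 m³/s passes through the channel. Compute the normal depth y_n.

Manning's equation rearranged: A R^(2/3) = nQ / (1·√S) = 0.012 × 5.08 / (√0.0085) = 0.6612.
At y = 1.35 m: A R^(2/3) = 0.8474 — too large.
At y = 0.817 m: A R^(2/3) = 0.4554 — too small.
At y = 1.1 m: A R^(2/3) = 0.6609 — ≈ 0.6612.

y_n = 1.1 m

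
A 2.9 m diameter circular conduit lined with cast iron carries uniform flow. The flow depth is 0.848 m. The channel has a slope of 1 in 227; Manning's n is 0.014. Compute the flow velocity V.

V = 2.93 m/s

For a circular section of diameter D = 2.9 m at depth y = 0.848 m, the central angle is θ = 2 arccos(1 − 2y/D) = 2.285 rad. Then A = (D²/8)(θ − sin θ) = 1.608 m² and P = Dθ/2 = 3.314 m.
Hydraulic radius R = A/P = 1.608/3.314 = 0.4854 m.
From Manning's equation, V = (1/n) R^(2/3) S^(1/2) = (1/0.014) × 0.4854^(2/3) × 0.004405^(1/2) = 2.93 m/s.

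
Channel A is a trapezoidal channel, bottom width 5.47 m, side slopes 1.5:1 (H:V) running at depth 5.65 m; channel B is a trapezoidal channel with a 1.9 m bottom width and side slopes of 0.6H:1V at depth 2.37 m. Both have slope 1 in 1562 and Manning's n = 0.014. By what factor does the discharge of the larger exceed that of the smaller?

Channel A: With bottom width b = 5.47 m and side slope z = 1.5: A = (b + zy)y = (5.47 + 1.5×5.65)×5.65 = 78.79 m²; P = b + 2y√(1+z²) = 5.47 + 2×5.65×1.803 = 25.84 m. Hydraulic radius R = A/P = 78.79/25.84 = 3.049 m. Q_A = (1/0.014)·78.79·3.049^(2/3)·√0.0006402 = 299.4 m³/s.
Channel B: With bottom width b = 1.9 m and side slope z = 0.6: A = (b + zy)y = (1.9 + 0.6×2.37)×2.37 = 7.873 m²; P = b + 2y√(1+z²) = 1.9 + 2×2.37×1.166 = 7.428 m. Hydraulic radius R = A/P = 7.873/7.428 = 1.06 m. Q_B = (1/0.014)·7.873·1.06^(2/3)·√0.0006402 = 14.79 m³/s.
The larger discharge is 299.4 m³/s and the smaller is 14.79 m³/s; the ratio is 20.2.

20.2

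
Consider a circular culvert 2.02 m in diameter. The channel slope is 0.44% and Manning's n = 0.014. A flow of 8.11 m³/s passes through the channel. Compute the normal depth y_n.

y_n = 1.42 m

Manning's equation rearranged: A R^(2/3) = nQ / (1·√S) = 0.014 × 8.11 / (√0.0044) = 1.712.
Trying y = 1.63 m: A R^(2/3) = 2.003 — high.
Trying y = 1.15 m: A R^(2/3) = 1.258 — low.
Trying y = 1.42 m: A R^(2/3) = 1.711 — ≈ 1.712.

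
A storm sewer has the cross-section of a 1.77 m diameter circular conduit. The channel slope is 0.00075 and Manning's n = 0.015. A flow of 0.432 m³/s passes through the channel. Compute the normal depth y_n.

Manning's equation rearranged: A R^(2/3) = nQ / (1·√S) = 0.015 × 0.432 / (√0.00075) = 0.2366.
Trying y = 0.423 m: A R^(2/3) = 0.179 — low.
Trying y = 0.575 m: A R^(2/3) = 0.3261 — high.
Trying y = 0.487 m: A R^(2/3) = 0.2364 — matches.

y_n = 0.487 m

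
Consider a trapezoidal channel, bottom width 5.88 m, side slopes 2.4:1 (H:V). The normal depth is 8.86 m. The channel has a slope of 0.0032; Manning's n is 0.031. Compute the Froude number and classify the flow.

With bottom width b = 5.88 m and side slope z = 2.4: A = (b + zy)y = (5.88 + 2.4×8.86)×8.86 = 240.5 m²; P = b + 2y√(1+z²) = 5.88 + 2×8.86×2.6 = 51.95 m.
Hydraulic radius R = A/P = 240.5/51.95 = 4.629 m.
V = (1/n) R^(2/3) √S = (1/0.031) × 4.629^(2/3) × √0.0032 = 5.069 m/s. Hydraulic depth D_h = A/T = 240.5/48.41 = 4.968 m.
Froude number Fr = V/√(g·D_h) = 5.069/√(9.81×4.968) = 0.726, which is less than 1, so the flow is subcritical.

subcritical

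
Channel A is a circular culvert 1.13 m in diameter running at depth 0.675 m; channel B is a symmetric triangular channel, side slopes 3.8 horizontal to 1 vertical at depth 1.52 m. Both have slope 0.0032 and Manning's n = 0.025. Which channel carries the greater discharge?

Channel A: For a circular section of diameter D = 1.13 m at depth y = 0.675 m, the central angle is θ = 2 arccos(1 − 2y/D) = 3.533 rad. Then A = (D²/8)(θ − sin θ) = 0.6249 m² and P = Dθ/2 = 1.996 m. Hydraulic radius R = A/P = 0.6249/1.996 = 0.313 m. Q_A = (1/0.025)·0.6249·0.313^(2/3)·√0.0032 = 0.6519 m³/s.
Channel B: For a triangular section with side slope z = 3.8: A = zy² = 3.8×1.52² = 8.78 m²; P = 2y√(1+z²) = 2×1.52×3.929 = 11.95 m. Hydraulic radius R = A/P = 8.78/11.95 = 0.735 m. Q_B = (1/0.025)·8.78·0.735^(2/3)·√0.0032 = 16.18 m³/s.
Q_A = 0.6519 m³/s vs Q_B = 16.18 m³/s, so channel B carries more.

channel B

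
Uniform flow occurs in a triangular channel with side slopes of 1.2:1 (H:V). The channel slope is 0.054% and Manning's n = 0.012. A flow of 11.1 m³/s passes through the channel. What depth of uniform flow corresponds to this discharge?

Manning's equation rearranged: A R^(2/3) = nQ / (1·√S) = 0.012 × 11.1 / (√0.00054) = 5.732.
At y = 2.66 m: A R^(2/3) = 8.613 — over.
At y = 1.94 m: A R^(2/3) = 3.712 — short.
At y = 2.28 m: A R^(2/3) = 5.71 — close enough.

y_n = 2.28 m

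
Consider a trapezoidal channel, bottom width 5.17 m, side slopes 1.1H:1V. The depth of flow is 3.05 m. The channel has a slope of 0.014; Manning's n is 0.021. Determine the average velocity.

V = 8.42 m/s

With bottom width b = 5.17 m and side slope z = 1.1: A = (b + zy)y = (5.17 + 1.1×3.05)×3.05 = 26 m²; P = b + 2y√(1+z²) = 5.17 + 2×3.05×1.487 = 14.24 m.
Hydraulic radius R = A/P = 26/14.24 = 1.826 m.
From Manning's equation, V = (1/n) R^(2/3) S^(1/2) = (1/0.021) × 1.826^(2/3) × 0.014^(1/2) = 8.42 m/s.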